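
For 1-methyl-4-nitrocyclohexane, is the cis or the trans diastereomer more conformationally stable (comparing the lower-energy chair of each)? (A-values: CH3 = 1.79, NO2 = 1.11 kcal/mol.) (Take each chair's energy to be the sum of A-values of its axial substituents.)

trans

At 1,4 positions (parity opposite): cis → (a,e or e,a); trans → (e,e or a,a).
Best chair for cis: E = 1.11 kcal/mol; best chair for trans: E = 0.00 kcal/mol.
The trans isomer is lower by 1.11 kcal/mol.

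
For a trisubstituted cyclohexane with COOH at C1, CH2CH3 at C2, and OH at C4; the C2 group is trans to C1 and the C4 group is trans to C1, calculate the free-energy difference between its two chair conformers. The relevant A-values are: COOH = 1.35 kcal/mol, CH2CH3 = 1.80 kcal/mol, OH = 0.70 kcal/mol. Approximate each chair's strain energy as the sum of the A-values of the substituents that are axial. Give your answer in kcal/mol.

3.85 kcal/mol

Chair I (carboxyl axial, ethyl axial, hydroxyl axial): E = 3.85 kcal/mol.
Chair II (carboxyl equatorial, ethyl equatorial, hydroxyl equatorial): E = 0.00 kcal/mol.
ΔE = 3.85 − 0.00 = 3.85 kcal/mol; chair II is more stable.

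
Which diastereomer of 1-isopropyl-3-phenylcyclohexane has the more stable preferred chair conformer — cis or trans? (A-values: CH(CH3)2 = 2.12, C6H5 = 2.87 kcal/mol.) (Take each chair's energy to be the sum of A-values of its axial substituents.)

cis

At 1,3 positions (parity same): cis → (e,e or a,a); trans → (a,e or e,a).
Best chair for cis: E = 0.00 kcal/mol; best chair for trans: E = 2.12 kcal/mol.
The cis isomer is lower by 2.12 kcal/mol.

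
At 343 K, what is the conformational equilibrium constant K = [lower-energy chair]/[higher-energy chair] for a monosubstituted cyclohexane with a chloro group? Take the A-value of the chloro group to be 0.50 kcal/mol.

One chair has the chloro group axial (E = 0.50 kcal/mol) and the other has it equatorial (E = 0).
ΔG = 0.50 kcal/mol between the two chairs.
K = exp(ΔG/RT) with R = 1.987×10⁻³ kcal mol⁻¹ K⁻¹ and T = 343 K gives K ≈ 2.08.

K ≈ 2.08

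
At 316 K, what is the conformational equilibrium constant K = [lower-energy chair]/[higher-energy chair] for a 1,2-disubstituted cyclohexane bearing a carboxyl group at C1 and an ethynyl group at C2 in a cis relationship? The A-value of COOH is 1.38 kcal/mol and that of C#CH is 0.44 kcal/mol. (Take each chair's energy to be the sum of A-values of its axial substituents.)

C1 and C2 have opposite parity, so for the cis isomer the two substituents are one axial and one equatorial in each chair.
Chair I (carboxyl axial, ethynyl equatorial): E = 1.38 kcal/mol; chair II (carboxyl equatorial, ethynyl axial): E = 0.44 kcal/mol.
ΔG = 0.94 kcal/mol between the two chairs.
K = exp(ΔG/RT) with R = 1.987×10⁻³ kcal mol⁻¹ K⁻¹ and T = 316 K gives K ≈ 4.47.

K ≈ 4.47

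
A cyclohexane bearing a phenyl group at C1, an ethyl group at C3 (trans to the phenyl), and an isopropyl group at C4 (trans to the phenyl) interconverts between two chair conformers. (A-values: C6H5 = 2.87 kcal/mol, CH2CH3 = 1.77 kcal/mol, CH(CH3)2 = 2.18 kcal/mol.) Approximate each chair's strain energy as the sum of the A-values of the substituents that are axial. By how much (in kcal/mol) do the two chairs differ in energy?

Chair I (phenyl axial, ethyl equatorial, isopropyl axial): E = 5.05 kcal/mol.
Chair II (phenyl equatorial, ethyl axial, isopropyl equatorial): E = 1.77 kcal/mol.
ΔE = 5.05 − 1.77 = 3.28 kcal/mol; chair II is more stable.

3.28 kcal/mol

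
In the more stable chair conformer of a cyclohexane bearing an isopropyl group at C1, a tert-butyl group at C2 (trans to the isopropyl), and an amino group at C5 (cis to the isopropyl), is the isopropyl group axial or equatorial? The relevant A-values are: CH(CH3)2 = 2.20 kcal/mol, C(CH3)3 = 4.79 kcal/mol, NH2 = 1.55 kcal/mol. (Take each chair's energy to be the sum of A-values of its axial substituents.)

Chair I (isopropyl axial, tert-butyl axial, amino axial): E = 8.54 kcal/mol.
Chair II (isopropyl equatorial, tert-butyl equatorial, amino equatorial): E = 0.00 kcal/mol.
Chair II is the more stable (lower-energy) conformer, and in that chair the isopropyl group is equatorial.

equatorial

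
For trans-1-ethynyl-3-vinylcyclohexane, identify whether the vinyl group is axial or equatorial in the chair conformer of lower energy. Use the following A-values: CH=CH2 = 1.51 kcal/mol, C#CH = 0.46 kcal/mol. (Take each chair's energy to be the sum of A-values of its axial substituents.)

C1 and C3 have the same parity, so for the trans isomer the two substituents are one axial and one equatorial in each chair.
Chair I (vinyl axial, ethynyl equatorial): E = 1.51 kcal/mol.
Chair II (vinyl equatorial, ethynyl axial): E = 0.46 kcal/mol.
Chair II is the more stable (lower-energy) conformer, and in that chair the vinyl group is equatorial.

equatorial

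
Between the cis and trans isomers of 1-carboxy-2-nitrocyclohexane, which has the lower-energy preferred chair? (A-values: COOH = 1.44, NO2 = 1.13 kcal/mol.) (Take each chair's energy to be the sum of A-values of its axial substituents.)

trans

At 1,2 positions (parity opposite): cis → (a,e or e,a); trans → (e,e or a,a).
Best chair for cis: E = 1.13 kcal/mol; best chair for trans: E = 0.00 kcal/mol.
The trans isomer is lower by 1.13 kcal/mol.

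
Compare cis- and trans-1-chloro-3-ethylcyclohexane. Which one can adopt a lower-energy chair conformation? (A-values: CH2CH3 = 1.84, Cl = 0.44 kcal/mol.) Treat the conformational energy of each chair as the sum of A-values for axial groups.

cis

At 1,3 positions (parity same): cis → (e,e or a,a); trans → (a,e or e,a).
Best chair for cis: E = 0.00 kcal/mol; best chair for trans: E = 0.44 kcal/mol.
The cis isomer is lower by 0.44 kcal/mol.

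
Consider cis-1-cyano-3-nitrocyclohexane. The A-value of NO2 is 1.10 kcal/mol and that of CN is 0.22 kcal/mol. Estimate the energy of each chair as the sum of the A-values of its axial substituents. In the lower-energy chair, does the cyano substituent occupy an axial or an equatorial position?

equatorial

C1 and C3 have the same parity, so for the cis isomer the two substituents are e,e in one chair and a,a in the other.
Chair I (nitro axial, cyano axial): E = 1.32 kcal/mol.
Chair II (nitro equatorial, cyano equatorial): E = 0.00 kcal/mol.
Chair II is the more stable (lower-energy) conformer, and in that chair the cyano group is equatorial.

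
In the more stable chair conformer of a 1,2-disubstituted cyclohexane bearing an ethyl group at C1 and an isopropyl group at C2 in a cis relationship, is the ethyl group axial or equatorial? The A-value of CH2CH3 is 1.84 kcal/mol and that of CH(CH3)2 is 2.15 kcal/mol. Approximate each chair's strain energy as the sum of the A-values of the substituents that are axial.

axial

C1 and C2 have opposite parity, so for the cis isomer the two substituents are one axial and one equatorial in each chair.
Chair I (ethyl axial, isopropyl equatorial): E = 1.84 kcal/mol.
Chair II (ethyl equatorial, isopropyl axial): E = 2.15 kcal/mol.
Chair I is the more stable (lower-energy) conformer, and in that chair the ethyl group is axial.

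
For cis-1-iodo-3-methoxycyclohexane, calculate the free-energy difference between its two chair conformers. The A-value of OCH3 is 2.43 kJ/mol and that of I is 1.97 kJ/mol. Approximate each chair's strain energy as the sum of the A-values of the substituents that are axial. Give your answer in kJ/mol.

C1 and C3 have the same parity, so for the cis isomer the two substituents are e,e in one chair and a,a in the other.
Chair I (methoxy axial, iodo axial): E = 4.40 kJ/mol.
Chair II (methoxy equatorial, iodo equatorial): E = 0.00 kJ/mol.
ΔE = 4.40 − 0.00 = 4.40 kJ/mol; chair II is more stable.

4.40 kJ/mol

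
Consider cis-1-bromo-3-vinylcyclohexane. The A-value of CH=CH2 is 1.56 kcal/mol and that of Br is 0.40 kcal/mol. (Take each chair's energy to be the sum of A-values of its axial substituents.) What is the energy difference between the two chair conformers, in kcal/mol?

1.96 kcal/mol

C1 and C3 have the same parity, so for the cis isomer the two substituents are e,e in one chair and a,a in the other.
Chair I (vinyl axial, bromo axial): E = 1.96 kcal/mol.
Chair II (vinyl equatorial, bromo equatorial): E = 0.00 kcal/mol.
ΔE = 1.96 − 0.00 = 1.96 kcal/mol; chair II is more stable.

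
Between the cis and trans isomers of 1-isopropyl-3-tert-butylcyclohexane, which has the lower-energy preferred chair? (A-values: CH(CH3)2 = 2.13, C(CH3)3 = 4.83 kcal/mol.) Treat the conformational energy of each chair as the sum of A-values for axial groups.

cis

At 1,3 positions (parity same): cis → (e,e or a,a); trans → (a,e or e,a).
Best chair for cis: E = 0.00 kcal/mol; best chair for trans: E = 2.13 kcal/mol.
The cis isomer is lower by 2.13 kcal/mol.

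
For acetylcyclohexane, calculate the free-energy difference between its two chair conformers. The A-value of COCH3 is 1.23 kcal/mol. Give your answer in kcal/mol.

A monosubstituted cyclohexane has one chair with the acetyl group axial (E = A = 1.23 kcal/mol) and one with it equatorial (E = 0).
ΔE = 1.23 − 0 = 1.23 kcal/mol.

1.23 kcal/mol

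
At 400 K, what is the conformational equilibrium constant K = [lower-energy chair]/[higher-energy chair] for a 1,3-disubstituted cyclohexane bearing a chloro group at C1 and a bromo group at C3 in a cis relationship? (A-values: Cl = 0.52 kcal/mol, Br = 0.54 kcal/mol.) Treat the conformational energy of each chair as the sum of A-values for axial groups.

K ≈ 3.79

C1 and C3 have the same parity, so for the cis isomer the two substituents are e,e in one chair and a,a in the other.
Chair I (chloro axial, bromo axial): E = 1.06 kcal/mol; chair II (chloro equatorial, bromo equatorial): E = 0.00 kcal/mol.
ΔG = 1.06 kcal/mol between the two chairs.
K = exp(ΔG/RT) with R = 1.987×10⁻³ kcal mol⁻¹ K⁻¹ and T = 400 K gives K ≈ 3.79.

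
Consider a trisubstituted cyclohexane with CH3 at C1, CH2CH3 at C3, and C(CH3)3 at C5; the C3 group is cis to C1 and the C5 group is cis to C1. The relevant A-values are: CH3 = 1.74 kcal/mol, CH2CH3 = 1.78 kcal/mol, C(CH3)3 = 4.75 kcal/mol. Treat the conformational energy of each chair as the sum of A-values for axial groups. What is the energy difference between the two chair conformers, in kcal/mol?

Chair I (methyl axial, ethyl axial, tert-butyl axial): E = 8.27 kcal/mol.
Chair II (methyl equatorial, ethyl equatorial, tert-butyl equatorial): E = 0.00 kcal/mol.
ΔE = 8.27 − 0.00 = 8.27 kcal/mol; chair II is more stable.

8.27 kcal/mol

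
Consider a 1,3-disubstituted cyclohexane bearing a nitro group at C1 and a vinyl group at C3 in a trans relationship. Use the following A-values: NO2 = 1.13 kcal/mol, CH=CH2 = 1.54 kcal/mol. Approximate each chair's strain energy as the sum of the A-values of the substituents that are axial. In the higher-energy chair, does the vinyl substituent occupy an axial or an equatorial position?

C1 and C3 have the same parity, so for the trans isomer the two substituents are one axial and one equatorial in each chair.
Chair I (nitro axial, vinyl equatorial): E = 1.13 kcal/mol.
Chair II (nitro equatorial, vinyl axial): E = 1.54 kcal/mol.
Chair II is the less stable (higher-energy) conformer, and in that chair the vinyl group is axial.

axial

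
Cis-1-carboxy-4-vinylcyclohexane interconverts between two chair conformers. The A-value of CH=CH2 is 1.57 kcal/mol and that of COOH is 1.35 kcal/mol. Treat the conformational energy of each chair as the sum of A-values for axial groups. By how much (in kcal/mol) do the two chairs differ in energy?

C1 and C4 have opposite parity, so for the cis isomer the two substituents are one axial and one equatorial in each chair.
Chair I (vinyl axial, carboxyl equatorial): E = 1.57 kcal/mol.
Chair II (vinyl equatorial, carboxyl axial): E = 1.35 kcal/mol.
ΔE = 1.57 − 1.35 = 0.22 kcal/mol; chair II is more stable.

0.22 kcal/mol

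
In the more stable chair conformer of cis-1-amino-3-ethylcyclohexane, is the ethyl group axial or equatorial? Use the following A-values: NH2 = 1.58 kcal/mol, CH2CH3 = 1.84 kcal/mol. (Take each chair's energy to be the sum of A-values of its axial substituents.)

C1 and C3 have the same parity, so for the cis isomer the two substituents are e,e in one chair and a,a in the other.
Chair I (amino axial, ethyl axial): E = 3.42 kcal/mol.
Chair II (amino equatorial, ethyl equatorial): E = 0.00 kcal/mol.
Chair II is the more stable (lower-energy) conformer, and in that chair the ethyl group is equatorial.

equatorial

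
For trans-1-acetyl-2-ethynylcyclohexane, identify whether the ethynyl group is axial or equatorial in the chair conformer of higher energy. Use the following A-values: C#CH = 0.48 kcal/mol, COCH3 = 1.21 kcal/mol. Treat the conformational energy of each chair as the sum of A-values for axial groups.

axial

C1 and C2 have opposite parity, so for the trans isomer the two substituents are e,e in one chair and a,a in the other.
Chair I (ethynyl axial, acetyl axial): E = 1.69 kcal/mol.
Chair II (ethynyl equatorial, acetyl equatorial): E = 0.00 kcal/mol.
Chair I is the less stable (higher-energy) conformer, and in that chair the ethynyl group is axial.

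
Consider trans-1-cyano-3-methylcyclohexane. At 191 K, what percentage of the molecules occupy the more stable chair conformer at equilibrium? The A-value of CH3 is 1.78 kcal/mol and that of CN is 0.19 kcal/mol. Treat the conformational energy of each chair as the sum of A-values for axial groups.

C1 and C3 have the same parity, so for the trans isomer the two substituents are one axial and one equatorial in each chair.
Chair I (methyl axial, cyano equatorial): E = 1.78 kcal/mol; chair II (methyl equatorial, cyano axial): E = 0.19 kcal/mol.
ΔG = 1.59 kcal/mol between the two chairs.
K = exp(ΔG/RT) with R = 1.987×10⁻³ kcal mol⁻¹ K⁻¹ and T = 191 K gives K ≈ 66.
Fraction in the lower-energy chair = K/(K+1) = 98.5%.

98.5%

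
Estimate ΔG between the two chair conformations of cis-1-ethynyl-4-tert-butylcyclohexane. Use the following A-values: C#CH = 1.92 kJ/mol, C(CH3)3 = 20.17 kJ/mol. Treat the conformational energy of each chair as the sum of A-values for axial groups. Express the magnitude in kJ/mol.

18.25 kJ/mol

C1 and C4 have opposite parity, so for the cis isomer the two substituents are one axial and one equatorial in each chair.
Chair I (ethynyl axial, tert-butyl equatorial): E = 1.92 kJ/mol.
Chair II (ethynyl equatorial, tert-butyl axial): E = 20.17 kJ/mol.
ΔE = 20.17 − 1.92 = 18.25 kJ/mol; chair I is more stable.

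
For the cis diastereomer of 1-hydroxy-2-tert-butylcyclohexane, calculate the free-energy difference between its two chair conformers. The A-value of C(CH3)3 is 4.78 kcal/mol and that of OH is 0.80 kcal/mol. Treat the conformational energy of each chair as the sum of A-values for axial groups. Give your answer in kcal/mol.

C1 and C2 have opposite parity, so for the cis isomer the two substituents are one axial and one equatorial in each chair.
Chair I (tert-butyl axial, hydroxyl equatorial): E = 4.78 kcal/mol.
Chair II (tert-butyl equatorial, hydroxyl axial): E = 0.80 kcal/mol.
ΔE = 4.78 − 0.80 = 3.98 kcal/mol; chair II is more stable.

3.98 kcal/mol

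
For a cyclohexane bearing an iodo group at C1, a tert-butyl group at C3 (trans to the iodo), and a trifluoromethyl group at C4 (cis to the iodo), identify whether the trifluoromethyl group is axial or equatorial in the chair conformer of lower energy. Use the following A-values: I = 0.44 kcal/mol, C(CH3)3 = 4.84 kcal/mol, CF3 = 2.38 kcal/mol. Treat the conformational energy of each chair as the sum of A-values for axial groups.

Chair I (iodo axial, tert-butyl equatorial, trifluoromethyl equatorial): E = 0.44 kcal/mol.
Chair II (iodo equatorial, tert-butyl axial, trifluoromethyl axial): E = 7.22 kcal/mol.
Chair I is the more stable (lower-energy) conformer, and in that chair the trifluoromethyl group is equatorial.

equatorial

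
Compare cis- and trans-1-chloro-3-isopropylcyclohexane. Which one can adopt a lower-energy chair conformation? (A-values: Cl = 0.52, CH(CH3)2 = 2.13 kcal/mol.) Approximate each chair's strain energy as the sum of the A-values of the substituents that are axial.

cis

At 1,3 positions (parity same): cis → (e,e or a,a); trans → (a,e or e,a).
Best chair for cis: E = 0.00 kcal/mol; best chair for trans: E = 0.52 kcal/mol.
The cis isomer is lower by 0.52 kcal/mol.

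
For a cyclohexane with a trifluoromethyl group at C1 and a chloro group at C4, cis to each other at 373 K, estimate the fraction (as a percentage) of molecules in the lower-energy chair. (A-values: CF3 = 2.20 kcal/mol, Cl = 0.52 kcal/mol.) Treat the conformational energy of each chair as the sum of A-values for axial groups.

C1 and C4 have opposite parity, so for the cis isomer the two substituents are one axial and one equatorial in each chair.
Chair I (trifluoromethyl axial, chloro equatorial): E = 2.20 kcal/mol; chair II (trifluoromethyl equatorial, chloro axial): E = 0.52 kcal/mol.
ΔG = 1.68 kcal/mol between the two chairs.
K = exp(ΔG/RT) with R = 1.987×10⁻³ kcal mol⁻¹ K⁻¹ and T = 373 K gives K ≈ 9.65.
Fraction in the lower-energy chair = K/(K+1) = 90.6%.

90.6%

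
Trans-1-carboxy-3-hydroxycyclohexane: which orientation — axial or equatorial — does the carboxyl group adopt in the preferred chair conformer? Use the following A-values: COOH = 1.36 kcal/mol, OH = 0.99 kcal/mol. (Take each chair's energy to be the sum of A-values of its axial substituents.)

equatorial

C1 and C3 have the same parity, so for the trans isomer the two substituents are one axial and one equatorial in each chair.
Chair I (carboxyl axial, hydroxyl equatorial): E = 1.36 kcal/mol.
Chair II (carboxyl equatorial, hydroxyl axial): E = 0.99 kcal/mol.
Chair II is the more stable (lower-energy) conformer, and in that chair the carboxyl group is equatorial.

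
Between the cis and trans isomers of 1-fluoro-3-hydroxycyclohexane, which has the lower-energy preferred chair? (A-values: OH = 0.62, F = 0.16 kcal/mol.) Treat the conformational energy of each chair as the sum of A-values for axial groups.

cis

At 1,3 positions (parity same): cis → (e,e or a,a); trans → (a,e or e,a).
Best chair for cis: E = 0.00 kcal/mol; best chair for trans: E = 0.16 kcal/mol.
The cis isomer is lower by 0.16 kcal/mol.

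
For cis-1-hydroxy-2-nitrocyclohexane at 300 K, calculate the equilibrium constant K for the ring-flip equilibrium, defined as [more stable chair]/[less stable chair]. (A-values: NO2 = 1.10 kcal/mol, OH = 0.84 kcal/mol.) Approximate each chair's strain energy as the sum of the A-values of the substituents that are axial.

K ≈ 1.55

C1 and C2 have opposite parity, so for the cis isomer the two substituents are one axial and one equatorial in each chair.
Chair I (nitro axial, hydroxyl equatorial): E = 1.10 kcal/mol; chair II (nitro equatorial, hydroxyl axial): E = 0.84 kcal/mol.
ΔG = 0.26 kcal/mol between the two chairs.
K = exp(ΔG/RT) with R = 1.987×10⁻³ kcal mol⁻¹ K⁻¹ and T = 300 K gives K ≈ 1.55.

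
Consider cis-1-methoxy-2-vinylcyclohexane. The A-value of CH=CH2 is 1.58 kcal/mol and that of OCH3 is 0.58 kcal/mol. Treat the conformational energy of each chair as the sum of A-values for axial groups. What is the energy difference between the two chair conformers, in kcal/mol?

1.00 kcal/mol

C1 and C2 have opposite parity, so for the cis isomer the two substituents are one axial and one equatorial in each chair.
Chair I (vinyl axial, methoxy equatorial): E = 1.58 kcal/mol.
Chair II (vinyl equatorial, methoxy axial): E = 0.58 kcal/mol.
ΔE = 1.58 − 0.58 = 1.00 kcal/mol; chair II is more stable.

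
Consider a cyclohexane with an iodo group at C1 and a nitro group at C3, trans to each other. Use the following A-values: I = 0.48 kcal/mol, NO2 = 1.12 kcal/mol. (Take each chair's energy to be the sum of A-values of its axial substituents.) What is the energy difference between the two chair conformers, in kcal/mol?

C1 and C3 have the same parity, so for the trans isomer the two substituents are one axial and one equatorial in each chair.
Chair I (iodo axial, nitro equatorial): E = 0.48 kcal/mol.
Chair II (iodo equatorial, nitro axial): E = 1.12 kcal/mol.
ΔE = 1.12 − 0.48 = 0.64 kcal/mol; chair I is more stable.

0.64 kcal/mol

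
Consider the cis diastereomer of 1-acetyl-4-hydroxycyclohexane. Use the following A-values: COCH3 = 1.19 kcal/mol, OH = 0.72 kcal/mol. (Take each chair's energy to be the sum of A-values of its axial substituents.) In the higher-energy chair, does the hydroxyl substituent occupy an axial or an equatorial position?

equatorial

C1 and C4 have opposite parity, so for the cis isomer the two substituents are one axial and one equatorial in each chair.
Chair I (acetyl axial, hydroxyl equatorial): E = 1.19 kcal/mol.
Chair II (acetyl equatorial, hydroxyl axial): E = 0.72 kcal/mol.
Chair I is the less stable (higher-energy) conformer, and in that chair the hydroxyl group is equatorial.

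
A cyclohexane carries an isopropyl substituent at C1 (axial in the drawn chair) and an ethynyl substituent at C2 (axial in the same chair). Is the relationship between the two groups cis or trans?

trans

C1 and C2 have opposite parity, so their axial bonds point in opposite directions.
With opposite-parity carbons, two substituents on the same face are one axial and one equatorial; opposite faces give both axial or both equatorial.
Here the groups are axial/axial → opposite face → trans.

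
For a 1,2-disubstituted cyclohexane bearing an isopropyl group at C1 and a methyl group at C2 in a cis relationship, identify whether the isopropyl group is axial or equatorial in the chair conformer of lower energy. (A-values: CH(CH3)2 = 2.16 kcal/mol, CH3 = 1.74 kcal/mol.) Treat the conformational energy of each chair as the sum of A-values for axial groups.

equatorial

C1 and C2 have opposite parity, so for the cis isomer the two substituents are one axial and one equatorial in each chair.
Chair I (isopropyl axial, methyl equatorial): E = 2.16 kcal/mol.
Chair II (isopropyl equatorial, methyl axial): E = 1.74 kcal/mol.
Chair II is the more stable (lower-energy) conformer, and in that chair the isopropyl group is equatorial.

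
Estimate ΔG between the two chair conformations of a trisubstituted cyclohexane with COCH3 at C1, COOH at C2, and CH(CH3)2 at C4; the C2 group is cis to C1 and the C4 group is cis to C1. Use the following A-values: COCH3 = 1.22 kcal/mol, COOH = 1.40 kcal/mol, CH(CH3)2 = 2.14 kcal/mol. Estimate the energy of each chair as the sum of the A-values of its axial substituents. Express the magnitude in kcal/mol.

2.32 kcal/mol

Chair I (acetyl axial, carboxyl equatorial, isopropyl equatorial): E = 1.22 kcal/mol.
Chair II (acetyl equatorial, carboxyl axial, isopropyl axial): E = 3.54 kcal/mol.
ΔE = 3.54 − 1.22 = 2.32 kcal/mol; chair I is more stable.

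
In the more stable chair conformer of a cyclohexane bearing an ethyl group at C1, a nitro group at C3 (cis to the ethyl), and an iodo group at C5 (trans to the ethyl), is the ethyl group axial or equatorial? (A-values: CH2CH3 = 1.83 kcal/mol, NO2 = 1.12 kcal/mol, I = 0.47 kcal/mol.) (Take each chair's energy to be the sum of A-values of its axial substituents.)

equatorial

Chair I (ethyl axial, nitro axial, iodo equatorial): E = 2.95 kcal/mol.
Chair II (ethyl equatorial, nitro equatorial, iodo axial): E = 0.47 kcal/mol.
Chair II is the more stable (lower-energy) conformer, and in that chair the ethyl group is equatorial.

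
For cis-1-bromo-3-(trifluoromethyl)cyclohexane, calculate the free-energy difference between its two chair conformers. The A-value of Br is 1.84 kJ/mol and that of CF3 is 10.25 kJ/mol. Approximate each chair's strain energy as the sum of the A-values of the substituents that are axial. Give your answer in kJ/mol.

C1 and C3 have the same parity, so for the cis isomer the two substituents are e,e in one chair and a,a in the other.
Chair I (bromo axial, trifluoromethyl axial): E = 12.09 kJ/mol.
Chair II (bromo equatorial, trifluoromethyl equatorial): E = 0.00 kJ/mol.
ΔE = 12.09 − 0.00 = 12.09 kJ/mol; chair II is more stable.

12.09 kJ/mol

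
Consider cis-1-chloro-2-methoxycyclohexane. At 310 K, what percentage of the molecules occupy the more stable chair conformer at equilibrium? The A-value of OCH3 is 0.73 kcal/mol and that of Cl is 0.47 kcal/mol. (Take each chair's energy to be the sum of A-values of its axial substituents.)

C1 and C2 have opposite parity, so for the cis isomer the two substituents are one axial and one equatorial in each chair.
Chair I (methoxy axial, chloro equatorial): E = 0.73 kcal/mol; chair II (methoxy equatorial, chloro axial): E = 0.47 kcal/mol.
ΔG = 0.26 kcal/mol between the two chairs.
K = exp(ΔG/RT) with R = 1.987×10⁻³ kcal mol⁻¹ K⁻¹ and T = 310 K gives K ≈ 1.53.
Fraction in the lower-energy chair = K/(K+1) = 60.4%.

60.4%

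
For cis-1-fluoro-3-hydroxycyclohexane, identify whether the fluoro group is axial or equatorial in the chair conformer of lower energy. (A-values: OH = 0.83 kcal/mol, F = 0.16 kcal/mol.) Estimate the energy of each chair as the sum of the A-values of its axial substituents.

equatorial

C1 and C3 have the same parity, so for the cis isomer the two substituents are e,e in one chair and a,a in the other.
Chair I (hydroxyl axial, fluoro axial): E = 0.99 kcal/mol.
Chair II (hydroxyl equatorial, fluoro equatorial): E = 0.00 kcal/mol.
Chair II is the more stable (lower-energy) conformer, and in that chair the fluoro group is equatorial.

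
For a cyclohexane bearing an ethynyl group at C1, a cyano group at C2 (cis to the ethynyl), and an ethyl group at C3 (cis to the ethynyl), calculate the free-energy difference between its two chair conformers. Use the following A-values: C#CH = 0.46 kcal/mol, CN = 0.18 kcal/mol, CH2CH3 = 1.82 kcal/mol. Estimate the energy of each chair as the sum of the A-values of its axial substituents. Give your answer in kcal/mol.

2.10 kcal/mol

Chair I (ethynyl axial, cyano equatorial, ethyl axial): E = 2.28 kcal/mol.
Chair II (ethynyl equatorial, cyano axial, ethyl equatorial): E = 0.18 kcal/mol.
ΔE = 2.28 − 0.18 = 2.10 kcal/mol; chair II is more stable.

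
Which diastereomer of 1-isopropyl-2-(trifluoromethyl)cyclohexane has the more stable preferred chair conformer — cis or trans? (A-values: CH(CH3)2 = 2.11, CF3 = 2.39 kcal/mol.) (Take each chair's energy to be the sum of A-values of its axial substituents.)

At 1,2 positions (parity opposite): cis → (a,e or e,a); trans → (e,e or a,a).
Best chair for cis: E = 2.11 kcal/mol; best chair for trans: E = 0.00 kcal/mol.
The trans isomer is lower by 2.11 kcal/mol.

trans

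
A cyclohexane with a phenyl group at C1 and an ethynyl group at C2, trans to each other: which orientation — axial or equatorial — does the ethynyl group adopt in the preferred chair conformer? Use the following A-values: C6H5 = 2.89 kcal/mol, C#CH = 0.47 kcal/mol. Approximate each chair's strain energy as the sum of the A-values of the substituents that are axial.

equatorial

C1 and C2 have opposite parity, so for the trans isomer the two substituents are e,e in one chair and a,a in the other.
Chair I (phenyl axial, ethynyl axial): E = 3.36 kcal/mol.
Chair II (phenyl equatorial, ethynyl equatorial): E = 0.00 kcal/mol.
Chair II is the more stable (lower-energy) conformer, and in that chair the ethynyl group is equatorial.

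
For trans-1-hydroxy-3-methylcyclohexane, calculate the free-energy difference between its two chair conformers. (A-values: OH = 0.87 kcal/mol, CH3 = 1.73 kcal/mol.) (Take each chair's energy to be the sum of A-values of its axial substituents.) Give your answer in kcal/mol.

C1 and C3 have the same parity, so for the trans isomer the two substituents are one axial and one equatorial in each chair.
Chair I (hydroxyl axial, methyl equatorial): E = 0.87 kcal/mol.
Chair II (hydroxyl equatorial, methyl axial): E = 1.73 kcal/mol.
ΔE = 1.73 − 0.87 = 0.86 kcal/mol; chair I is more stable.

0.86 kcal/mol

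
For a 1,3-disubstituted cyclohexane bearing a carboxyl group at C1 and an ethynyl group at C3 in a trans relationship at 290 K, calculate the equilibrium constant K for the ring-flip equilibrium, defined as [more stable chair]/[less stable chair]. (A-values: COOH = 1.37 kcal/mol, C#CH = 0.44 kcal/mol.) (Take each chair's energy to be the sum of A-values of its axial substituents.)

K ≈ 5.02

C1 and C3 have the same parity, so for the trans isomer the two substituents are one axial and one equatorial in each chair.
Chair I (carboxyl axial, ethynyl equatorial): E = 1.37 kcal/mol; chair II (carboxyl equatorial, ethynyl axial): E = 0.44 kcal/mol.
ΔG = 0.93 kcal/mol between the two chairs.
K = exp(ΔG/RT) with R = 1.987×10⁻³ kcal mol⁻¹ K⁻¹ and T = 290 K gives K ≈ 5.02.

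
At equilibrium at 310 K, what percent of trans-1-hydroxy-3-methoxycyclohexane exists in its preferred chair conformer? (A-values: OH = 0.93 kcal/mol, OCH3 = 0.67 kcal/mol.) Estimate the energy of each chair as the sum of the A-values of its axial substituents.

60.4%

C1 and C3 have the same parity, so for the trans isomer the two substituents are one axial and one equatorial in each chair.
Chair I (hydroxyl axial, methoxy equatorial): E = 0.93 kcal/mol; chair II (hydroxyl equatorial, methoxy axial): E = 0.67 kcal/mol.
ΔG = 0.26 kcal/mol between the two chairs.
K = exp(ΔG/RT) with R = 1.987×10⁻³ kcal mol⁻¹ K⁻¹ and T = 310 K gives K ≈ 1.53.
Fraction in the lower-energy chair = K/(K+1) = 60.4%.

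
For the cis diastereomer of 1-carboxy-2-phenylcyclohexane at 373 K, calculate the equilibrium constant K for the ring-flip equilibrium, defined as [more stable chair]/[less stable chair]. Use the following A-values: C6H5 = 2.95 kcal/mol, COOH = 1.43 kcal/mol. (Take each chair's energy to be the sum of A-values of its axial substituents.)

C1 and C2 have opposite parity, so for the cis isomer the two substituents are one axial and one equatorial in each chair.
Chair I (phenyl axial, carboxyl equatorial): E = 2.95 kcal/mol; chair II (phenyl equatorial, carboxyl axial): E = 1.43 kcal/mol.
ΔG = 1.52 kcal/mol between the two chairs.
K = exp(ΔG/RT) with R = 1.987×10⁻³ kcal mol⁻¹ K⁻¹ and T = 373 K gives K ≈ 7.77.

K ≈ 7.77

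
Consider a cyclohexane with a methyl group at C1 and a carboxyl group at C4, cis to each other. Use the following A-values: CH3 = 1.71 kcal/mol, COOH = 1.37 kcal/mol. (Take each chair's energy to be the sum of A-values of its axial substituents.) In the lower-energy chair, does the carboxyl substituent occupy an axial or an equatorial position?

axial

C1 and C4 have opposite parity, so for the cis isomer the two substituents are one axial and one equatorial in each chair.
Chair I (methyl axial, carboxyl equatorial): E = 1.71 kcal/mol.
Chair II (methyl equatorial, carboxyl axial): E = 1.37 kcal/mol.
Chair II is the more stable (lower-energy) conformer, and in that chair the carboxyl group is axial.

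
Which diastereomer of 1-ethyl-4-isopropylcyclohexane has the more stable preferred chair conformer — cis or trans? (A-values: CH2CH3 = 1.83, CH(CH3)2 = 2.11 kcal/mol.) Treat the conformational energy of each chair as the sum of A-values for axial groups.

At 1,4 positions (parity opposite): cis → (a,e or e,a); trans → (e,e or a,a).
Best chair for cis: E = 1.83 kcal/mol; best chair for trans: E = 0.00 kcal/mol.
The trans isomer is lower by 1.83 kcal/mol.

trans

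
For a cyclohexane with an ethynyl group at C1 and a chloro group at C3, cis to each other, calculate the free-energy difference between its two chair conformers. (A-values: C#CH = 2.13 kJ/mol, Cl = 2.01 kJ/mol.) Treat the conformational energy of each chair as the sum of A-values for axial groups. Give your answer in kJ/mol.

C1 and C3 have the same parity, so for the cis isomer the two substituents are e,e in one chair and a,a in the other.
Chair I (ethynyl axial, chloro axial): E = 4.14 kJ/mol.
Chair II (ethynyl equatorial, chloro equatorial): E = 0.00 kJ/mol.
ΔE = 4.14 − 0.00 = 4.14 kJ/mol; chair II is more stable.

4.14 kJ/mol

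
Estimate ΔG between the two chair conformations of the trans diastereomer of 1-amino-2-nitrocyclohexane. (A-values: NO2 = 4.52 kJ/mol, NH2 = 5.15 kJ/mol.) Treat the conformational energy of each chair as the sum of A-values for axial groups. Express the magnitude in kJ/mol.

9.67 kJ/mol

C1 and C2 have opposite parity, so for the trans isomer the two substituents are e,e in one chair and a,a in the other.
Chair I (nitro axial, amino axial): E = 9.67 kJ/mol.
Chair II (nitro equatorial, amino equatorial): E = 0.00 kJ/mol.
ΔE = 9.67 − 0.00 = 9.67 kJ/mol; chair II is more stable.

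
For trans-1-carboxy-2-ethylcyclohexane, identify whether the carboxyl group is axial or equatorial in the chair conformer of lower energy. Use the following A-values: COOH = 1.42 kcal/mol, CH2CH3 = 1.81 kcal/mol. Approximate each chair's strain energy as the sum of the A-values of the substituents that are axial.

equatorial

C1 and C2 have opposite parity, so for the trans isomer the two substituents are e,e in one chair and a,a in the other.
Chair I (carboxyl axial, ethyl axial): E = 3.23 kcal/mol.
Chair II (carboxyl equatorial, ethyl equatorial): E = 0.00 kcal/mol.
Chair II is the more stable (lower-energy) conformer, and in that chair the carboxyl group is equatorial.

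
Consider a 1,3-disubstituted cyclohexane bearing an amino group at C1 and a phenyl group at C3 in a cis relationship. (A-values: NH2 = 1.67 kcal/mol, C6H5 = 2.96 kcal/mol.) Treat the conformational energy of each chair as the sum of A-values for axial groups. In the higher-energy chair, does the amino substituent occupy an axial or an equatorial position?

axial

C1 and C3 have the same parity, so for the cis isomer the two substituents are e,e in one chair and a,a in the other.
Chair I (amino axial, phenyl axial): E = 4.63 kcal/mol.
Chair II (amino equatorial, phenyl equatorial): E = 0.00 kcal/mol.
Chair I is the less stable (higher-energy) conformer, and in that chair the amino group is axial.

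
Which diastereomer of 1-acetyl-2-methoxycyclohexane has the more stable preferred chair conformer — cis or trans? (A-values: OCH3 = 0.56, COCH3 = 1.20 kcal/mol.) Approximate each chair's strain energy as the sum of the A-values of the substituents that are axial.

trans

At 1,2 positions (parity opposite): cis → (a,e or e,a); trans → (e,e or a,a).
Best chair for cis: E = 0.56 kcal/mol; best chair for trans: E = 0.00 kcal/mol.
The trans isomer is lower by 0.56 kcal/mol.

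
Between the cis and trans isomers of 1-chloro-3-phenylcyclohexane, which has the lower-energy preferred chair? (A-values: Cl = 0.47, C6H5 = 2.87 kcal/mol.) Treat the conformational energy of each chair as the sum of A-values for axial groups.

At 1,3 positions (parity same): cis → (e,e or a,a); trans → (a,e or e,a).
Best chair for cis: E = 0.00 kcal/mol; best chair for trans: E = 0.47 kcal/mol.
The cis isomer is lower by 0.47 kcal/mol.

cis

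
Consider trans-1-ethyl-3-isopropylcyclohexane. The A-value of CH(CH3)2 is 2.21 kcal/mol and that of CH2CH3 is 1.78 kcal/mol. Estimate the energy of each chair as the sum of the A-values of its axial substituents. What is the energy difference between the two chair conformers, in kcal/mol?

C1 and C3 have the same parity, so for the trans isomer the two substituents are one axial and one equatorial in each chair.
Chair I (isopropyl axial, ethyl equatorial): E = 2.21 kcal/mol.
Chair II (isopropyl equatorial, ethyl axial): E = 1.78 kcal/mol.
ΔE = 2.21 − 1.78 = 0.43 kcal/mol; chair II is more stable.

0.43 kcal/mol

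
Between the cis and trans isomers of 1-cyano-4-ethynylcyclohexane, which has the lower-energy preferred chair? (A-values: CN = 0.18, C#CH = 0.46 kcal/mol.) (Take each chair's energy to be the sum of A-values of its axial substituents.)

At 1,4 positions (parity opposite): cis → (a,e or e,a); trans → (e,e or a,a).
Best chair for cis: E = 0.18 kcal/mol; best chair for trans: E = 0.00 kcal/mol.
The trans isomer is lower by 0.18 kcal/mol.

trans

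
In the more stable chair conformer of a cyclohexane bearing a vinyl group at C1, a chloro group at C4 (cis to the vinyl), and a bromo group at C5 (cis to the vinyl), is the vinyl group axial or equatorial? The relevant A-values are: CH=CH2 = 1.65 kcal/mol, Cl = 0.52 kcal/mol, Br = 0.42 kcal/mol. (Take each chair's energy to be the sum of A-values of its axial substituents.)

equatorial

Chair I (vinyl axial, chloro equatorial, bromo axial): E = 2.07 kcal/mol.
Chair II (vinyl equatorial, chloro axial, bromo equatorial): E = 0.52 kcal/mol.
Chair II is the more stable (lower-energy) conformer, and in that chair the vinyl group is equatorial.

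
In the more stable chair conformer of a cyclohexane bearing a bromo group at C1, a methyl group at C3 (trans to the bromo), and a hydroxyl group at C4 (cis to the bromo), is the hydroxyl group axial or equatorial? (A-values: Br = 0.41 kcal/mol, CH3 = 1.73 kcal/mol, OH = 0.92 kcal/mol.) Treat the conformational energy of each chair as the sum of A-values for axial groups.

equatorial

Chair I (bromo axial, methyl equatorial, hydroxyl equatorial): E = 0.41 kcal/mol.
Chair II (bromo equatorial, methyl axial, hydroxyl axial): E = 2.65 kcal/mol.
Chair I is the more stable (lower-energy) conformer, and in that chair the hydroxyl group is equatorial.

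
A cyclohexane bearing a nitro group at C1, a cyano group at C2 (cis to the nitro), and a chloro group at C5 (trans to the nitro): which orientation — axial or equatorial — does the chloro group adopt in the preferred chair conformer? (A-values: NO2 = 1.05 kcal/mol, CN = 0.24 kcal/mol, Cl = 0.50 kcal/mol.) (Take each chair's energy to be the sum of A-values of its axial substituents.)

axial

Chair I (nitro axial, cyano equatorial, chloro equatorial): E = 1.05 kcal/mol.
Chair II (nitro equatorial, cyano axial, chloro axial): E = 0.74 kcal/mol.
Chair II is the more stable (lower-energy) conformer, and in that chair the chloro group is axial.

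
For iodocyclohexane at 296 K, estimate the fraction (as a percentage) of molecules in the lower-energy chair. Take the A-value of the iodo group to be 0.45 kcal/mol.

One chair has the iodo group axial (E = 0.45 kcal/mol) and the other has it equatorial (E = 0).
ΔG = 0.45 kcal/mol between the two chairs.
K = exp(ΔG/RT) with R = 1.987×10⁻³ kcal mol⁻¹ K⁻¹ and T = 296 K gives K ≈ 2.15.
Fraction in the lower-energy chair = K/(K+1) = 68.2%.

68.2%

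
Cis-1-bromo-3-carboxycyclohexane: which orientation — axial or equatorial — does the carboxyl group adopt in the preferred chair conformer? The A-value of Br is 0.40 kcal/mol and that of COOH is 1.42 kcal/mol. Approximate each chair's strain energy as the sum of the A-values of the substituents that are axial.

equatorial

C1 and C3 have the same parity, so for the cis isomer the two substituents are e,e in one chair and a,a in the other.
Chair I (bromo axial, carboxyl axial): E = 1.82 kcal/mol.
Chair II (bromo equatorial, carboxyl equatorial): E = 0.00 kcal/mol.
Chair II is the more stable (lower-energy) conformer, and in that chair the carboxyl group is equatorial.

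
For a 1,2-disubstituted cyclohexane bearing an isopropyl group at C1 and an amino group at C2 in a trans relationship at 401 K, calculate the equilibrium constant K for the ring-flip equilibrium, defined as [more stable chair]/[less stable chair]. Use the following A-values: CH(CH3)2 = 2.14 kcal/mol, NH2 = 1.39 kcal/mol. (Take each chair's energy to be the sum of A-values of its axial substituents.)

C1 and C2 have opposite parity, so for the trans isomer the two substituents are e,e in one chair and a,a in the other.
Chair I (isopropyl axial, amino axial): E = 3.53 kcal/mol; chair II (isopropyl equatorial, amino equatorial): E = 0.00 kcal/mol.
ΔG = 3.53 kcal/mol between the two chairs.
K = exp(ΔG/RT) with R = 1.987×10⁻³ kcal mol⁻¹ K⁻¹ and T = 401 K gives K ≈ 84.

K ≈ 84.0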